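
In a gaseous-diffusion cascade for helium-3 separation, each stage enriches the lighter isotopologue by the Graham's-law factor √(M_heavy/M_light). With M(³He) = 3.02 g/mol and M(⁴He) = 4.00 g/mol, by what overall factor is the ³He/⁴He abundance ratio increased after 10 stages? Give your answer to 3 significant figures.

After 10 stages the ratio has grown by (√(4.00/3.02))^10 = (4.00/3.02)^(10/2).
= 1.32450^5 = 4.08.

4.08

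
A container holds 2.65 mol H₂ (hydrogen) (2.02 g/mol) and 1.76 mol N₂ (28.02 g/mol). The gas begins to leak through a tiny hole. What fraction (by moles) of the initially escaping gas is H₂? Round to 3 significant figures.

0.849

Rate_i ∝ x_i/√M_i (Graham's law weighted by mole fraction), so the effusate composition follows n_i/√M_i.
So x_H₂ in the escaping gas = (n_H₂/√M_H₂) / Σ(n_i/√M_i)
= (2.65/√2.02) / (2.65/√2.02 + 1.76/√28.02) = 1.865/(1.865 + 0.3325) = 0.849.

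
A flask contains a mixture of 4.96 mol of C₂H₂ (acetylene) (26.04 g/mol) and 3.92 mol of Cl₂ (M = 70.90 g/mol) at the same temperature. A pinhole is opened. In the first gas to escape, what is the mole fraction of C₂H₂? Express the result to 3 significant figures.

Rate_i ∝ x_i/√M_i (Graham's law weighted by mole fraction), so the effusate composition follows n_i/√M_i.
Mole fraction of C₂H₂ in the effusate = (n_C₂H₂/√M_C₂H₂) / (n_C₂H₂/√M_C₂H₂ + n_Cl₂/√M_Cl₂)
= (4.96/√26.04) / (4.96/√26.04 + 3.92/√70.90) = 0.9720/(0.9720 + 0.4655) = 0.676.

0.676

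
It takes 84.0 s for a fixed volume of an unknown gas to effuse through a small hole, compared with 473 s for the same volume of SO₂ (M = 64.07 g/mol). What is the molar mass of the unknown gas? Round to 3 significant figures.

2.02 g/mol

From Graham's law, t_X/t_SO₂ = √(M_X/M_SO₂).
84.0/473 = 0.1776 = √(M_X/64.07)
M_X = 64.07 × 0.1776² = 64.07 × 0.03154 = 2.02 g/mol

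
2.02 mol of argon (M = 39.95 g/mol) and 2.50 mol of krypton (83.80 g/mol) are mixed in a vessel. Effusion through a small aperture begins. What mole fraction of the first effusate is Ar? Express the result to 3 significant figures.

0.539

Each component's effusion rate ∝ (its partial pressure)·(1/√M) ∝ n_i/√M_i.
Mole fraction of Ar in the effusate = (n_Ar/√M_Ar) / (n_Ar/√M_Ar + n_Kr/√M_Kr)
= (2.02/√39.95) / (2.02/√39.95 + 2.50/√83.80) = 0.3196/(0.3196 + 0.2731) = 0.539.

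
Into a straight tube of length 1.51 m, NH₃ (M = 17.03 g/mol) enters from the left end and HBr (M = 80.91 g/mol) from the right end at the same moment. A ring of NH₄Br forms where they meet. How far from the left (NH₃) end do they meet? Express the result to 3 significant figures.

1.04 m

In equal time, each gas travels a distance ∝ its rate ∝ 1/√M, so d_NH₃/d_HBr = √(M_HBr/M_NH₃) = √(80.91/17.03) = 2.180.
With d_NH₃ + d_HBr = 1.51 m, d_HBr = 1.51/(1 + 2.180) = 0.4749 m.
d_NH₃ = 1.51 − 0.4749 = 1.04 m.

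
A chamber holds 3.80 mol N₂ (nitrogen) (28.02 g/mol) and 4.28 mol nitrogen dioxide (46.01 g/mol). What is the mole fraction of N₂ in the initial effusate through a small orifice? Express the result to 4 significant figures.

Effusion rate of each component ∝ n_i/√M_i (partial pressure × 1/√M).
So x_N₂ in the escaping gas = (n_N₂/√M_N₂) / Σ(n_i/√M_i)
= (3.80/√28.02) / (3.80/√28.02 + 4.28/√46.01) = 0.7179/(0.7179 + 0.6310) = 0.5322.

0.5322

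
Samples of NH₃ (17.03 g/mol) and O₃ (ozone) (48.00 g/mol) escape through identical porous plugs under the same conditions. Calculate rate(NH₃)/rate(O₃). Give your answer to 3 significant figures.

1.68

Using Graham's law: rate_NH₃/rate_O₃ = √(M_O₃/M_NH₃) = √(48.00/17.03) = √2.819 = 1.68.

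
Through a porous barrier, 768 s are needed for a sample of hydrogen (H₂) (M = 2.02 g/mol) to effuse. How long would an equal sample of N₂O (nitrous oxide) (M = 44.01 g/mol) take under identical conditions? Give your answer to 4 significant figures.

3585 s

Since effusion rate ∝ 1/√M, t_N₂O/t_H₂ = √(M_N₂O/M_H₂) = √(44.01/2.02) = √21.79 = 4.668.
So the time for N₂O is 768 × 4.668 = 3585 s.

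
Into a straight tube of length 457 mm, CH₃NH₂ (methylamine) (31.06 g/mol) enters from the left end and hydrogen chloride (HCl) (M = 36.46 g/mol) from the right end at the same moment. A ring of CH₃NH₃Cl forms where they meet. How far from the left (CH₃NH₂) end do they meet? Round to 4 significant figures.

Distances travelled in equal time are proportional to diffusion rates, so d_CH₃NH₂/d_HCl = √(M_HCl/M_CH₃NH₂) = √(36.46/31.06) = 1.083.
With d_CH₃NH₂ + d_HCl = 457 mm, d_HCl = 457/(1 + 1.083) = 219.3 mm.
d_CH₃NH₂ = 457 − 219.3 = 237.7 mm.

237.7 mm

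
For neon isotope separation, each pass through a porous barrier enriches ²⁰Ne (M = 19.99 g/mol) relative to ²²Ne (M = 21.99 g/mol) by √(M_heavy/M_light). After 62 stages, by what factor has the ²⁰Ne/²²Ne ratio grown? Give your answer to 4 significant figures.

Each stage multiplies the ratio by α = √(21.99/19.99), so after 62 stages the overall factor is α^62 = (21.99/19.99)^(62/2).
= 1.10005^31 = 19.22.

19.22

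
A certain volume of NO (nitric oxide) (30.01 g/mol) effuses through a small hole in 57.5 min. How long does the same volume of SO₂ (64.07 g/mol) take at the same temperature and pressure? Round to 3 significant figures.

Graham's law gives t_SO₂/t_NO = √(M_SO₂/M_NO) = √(64.07/30.01) = √2.135 = 1.461.
So the time for SO₂ is 57.5 × 1.461 = 84.0 min.

84.0 min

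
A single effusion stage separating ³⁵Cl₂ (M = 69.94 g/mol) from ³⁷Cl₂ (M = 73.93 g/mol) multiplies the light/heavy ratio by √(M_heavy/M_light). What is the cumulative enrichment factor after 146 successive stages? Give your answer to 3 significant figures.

57.4

Overall factor = α^146 with α = √(73.93/69.94), i.e. (73.93/69.94)^(146/2).
= 1.05705^73 = 57.4.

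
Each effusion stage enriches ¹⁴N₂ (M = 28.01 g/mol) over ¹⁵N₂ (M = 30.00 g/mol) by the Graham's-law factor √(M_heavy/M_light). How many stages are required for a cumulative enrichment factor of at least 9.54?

Single-stage factor α = √(30.00/28.01), so ln α = ½ ln(1.07105) = 0.03432.
Need α^N ≥ 9.54 ⇒ N ≥ ln(9.54) / ln α = 2.255 / 0.03432 = 65.72.
So at least 66 stages are needed.

66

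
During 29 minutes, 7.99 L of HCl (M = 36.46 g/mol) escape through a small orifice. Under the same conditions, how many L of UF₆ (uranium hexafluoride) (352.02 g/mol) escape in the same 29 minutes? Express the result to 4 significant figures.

Graham's law gives rate_UF₆/rate_HCl = √(M_HCl/M_UF₆) = √(36.46/352.02) = √0.1036 = 0.3218.
So the volume for UF₆ is 7.99 × 0.3218 = 2.571 L.

2.571 L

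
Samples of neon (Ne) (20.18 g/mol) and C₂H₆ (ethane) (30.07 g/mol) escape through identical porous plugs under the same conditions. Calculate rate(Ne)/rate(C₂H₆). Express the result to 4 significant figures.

1.221

From Graham's law, rate_Ne/rate_C₂H₆ = √(M_C₂H₆/M_Ne) = √(30.07/20.18) = √1.490 = 1.221.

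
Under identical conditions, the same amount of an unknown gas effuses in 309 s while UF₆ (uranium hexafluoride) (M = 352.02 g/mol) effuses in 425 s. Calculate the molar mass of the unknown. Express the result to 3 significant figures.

186 g/mol

Graham's law gives t_X/t_UF₆ = √(M_X/M_UF₆).
309/425 = 0.7271 = √(M_X/352.02)
M_X = 352.02 × 0.7271² = 352.02 × 0.5286 = 186 g/mol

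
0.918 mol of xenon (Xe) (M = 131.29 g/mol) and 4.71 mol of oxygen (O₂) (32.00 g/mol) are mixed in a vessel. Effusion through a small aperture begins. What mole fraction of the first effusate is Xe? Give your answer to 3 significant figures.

0.0878

Each component's effusion rate ∝ (its partial pressure)·(1/√M) ∝ n_i/√M_i.
So x_Xe in the escaping gas = (n_Xe/√M_Xe) / Σ(n_i/√M_i)
= (0.918/√131.29) / (0.918/√131.29 + 4.71/√32.00) = 0.08012/(0.08012 + 0.8326) = 0.0878.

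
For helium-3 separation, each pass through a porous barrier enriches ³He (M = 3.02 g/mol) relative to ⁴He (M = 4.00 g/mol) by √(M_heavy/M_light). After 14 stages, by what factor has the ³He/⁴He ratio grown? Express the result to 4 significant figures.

Overall factor = α^14 with α = √(4.00/3.02), i.e. (4.00/3.02)^(14/2).
= 1.32450^7 = 7.151.

7.151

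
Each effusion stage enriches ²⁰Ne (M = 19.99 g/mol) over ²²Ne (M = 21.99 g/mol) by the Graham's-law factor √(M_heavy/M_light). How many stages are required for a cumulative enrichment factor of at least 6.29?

39

Single-stage factor α = √(21.99/19.99), so ln α = ½ ln(1.10005) = 0.04768.
Need α^N ≥ 6.29 ⇒ N ≥ ln(6.29) / ln α = 1.839 / 0.04768 = 38.57.
Rounding up, N = 39 stages.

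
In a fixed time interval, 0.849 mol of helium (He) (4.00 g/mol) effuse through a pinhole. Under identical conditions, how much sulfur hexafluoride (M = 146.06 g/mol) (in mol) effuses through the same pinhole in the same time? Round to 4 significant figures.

0.1405 mol

Graham's law gives rate_SF₆/rate_He = √(M_He/M_SF₆) = √(4.00/146.06) = √0.02739 = 0.1655.
So the amount for SF₆ is 0.849 × 0.1655 = 0.1405 mol.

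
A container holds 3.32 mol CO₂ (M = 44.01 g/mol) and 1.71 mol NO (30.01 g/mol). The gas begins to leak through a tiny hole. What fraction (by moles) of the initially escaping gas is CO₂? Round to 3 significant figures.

Each component's effusion rate ∝ (its partial pressure)·(1/√M) ∝ n_i/√M_i.
So x_CO₂ in the escaping gas = (n_CO₂/√M_CO₂) / Σ(n_i/√M_i)
= (3.32/√44.01) / (3.32/√44.01 + 1.71/√30.01) = 0.5005/(0.5005 + 0.3121) = 0.616.

0.616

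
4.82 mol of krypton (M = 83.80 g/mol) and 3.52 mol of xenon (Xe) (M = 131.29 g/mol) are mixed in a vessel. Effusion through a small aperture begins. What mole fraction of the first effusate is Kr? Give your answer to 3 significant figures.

Rate_i ∝ x_i/√M_i (Graham's law weighted by mole fraction), so the effusate composition follows n_i/√M_i.
Mole fraction of Kr in the effusate = (n_Kr/√M_Kr) / (n_Kr/√M_Kr + n_Xe/√M_Xe)
= (4.82/√83.80) / (4.82/√83.80 + 3.52/√131.29) = 0.5265/(0.5265 + 0.3072) = 0.632.

0.632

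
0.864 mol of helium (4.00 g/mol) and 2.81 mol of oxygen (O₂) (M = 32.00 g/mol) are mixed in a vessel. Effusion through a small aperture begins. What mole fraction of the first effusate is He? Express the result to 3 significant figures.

Rate_i ∝ x_i/√M_i (Graham's law weighted by mole fraction), so the effusate composition follows n_i/√M_i.
So x_He in the escaping gas = (n_He/√M_He) / Σ(n_i/√M_i)
= (0.864/√4.00) / (0.864/√4.00 + 2.81/√32.00) = 0.4320/(0.4320 + 0.4967) = 0.465.

0.465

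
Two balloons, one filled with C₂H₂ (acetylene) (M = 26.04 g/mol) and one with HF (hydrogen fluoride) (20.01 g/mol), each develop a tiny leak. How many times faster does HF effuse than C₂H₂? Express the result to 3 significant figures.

Graham's law gives rate_HF/rate_C₂H₂ = √(M_C₂H₂/M_HF) = √(26.04/20.01) = √1.301 = 1.14.

1.14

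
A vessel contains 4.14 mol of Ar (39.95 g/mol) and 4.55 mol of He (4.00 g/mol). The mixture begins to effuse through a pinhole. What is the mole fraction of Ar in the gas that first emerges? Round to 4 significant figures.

Effusion rate of each component ∝ n_i/√M_i (partial pressure × 1/√M).
So x_Ar in the escaping gas = (n_Ar/√M_Ar) / Σ(n_i/√M_i)
= (4.14/√39.95) / (4.14/√39.95 + 4.55/√4.00) = 0.6550/(0.6550 + 2.275) = 0.2235.

0.2235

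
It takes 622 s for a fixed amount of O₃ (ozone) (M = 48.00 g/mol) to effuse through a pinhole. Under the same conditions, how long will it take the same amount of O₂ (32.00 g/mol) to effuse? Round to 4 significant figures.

Graham's law gives t_O₂/t_O₃ = √(M_O₂/M_O₃) = √(32.00/48.00) = √0.6667 = 0.8165.
So the time for O₂ is 622 × 0.8165 = 507.9 s.

507.9 s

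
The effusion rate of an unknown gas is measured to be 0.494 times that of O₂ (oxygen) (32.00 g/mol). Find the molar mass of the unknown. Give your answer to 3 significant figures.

131 g/mol

Since effusion rate ∝ 1/√M, rate_X/rate_O₂ = √(M_O₂/M_X).
0.494 = √(32.00/M_X)
M_X = 32.00 / 0.494² = 32.00 / 0.2440 = 131 g/mol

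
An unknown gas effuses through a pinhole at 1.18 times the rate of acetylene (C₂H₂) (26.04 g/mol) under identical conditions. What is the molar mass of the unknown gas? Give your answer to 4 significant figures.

18.70 g/mol

By Graham's law, rate_X/rate_C₂H₂ = √(M_C₂H₂/M_X).
1.18 = √(26.04/M_X)
M_X = 26.04 / 1.18² = 26.04 / 1.392 = 18.70 g/mol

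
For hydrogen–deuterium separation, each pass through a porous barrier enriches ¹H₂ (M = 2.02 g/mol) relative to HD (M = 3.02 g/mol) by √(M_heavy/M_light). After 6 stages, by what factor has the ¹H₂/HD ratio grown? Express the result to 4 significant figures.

The single-stage factor is √(M_heavy/M_light), so 6 stages give [√(3.02/2.02)]^6 = (3.02/2.02)^(6/2).
= 1.49505^3 = 3.342.

3.342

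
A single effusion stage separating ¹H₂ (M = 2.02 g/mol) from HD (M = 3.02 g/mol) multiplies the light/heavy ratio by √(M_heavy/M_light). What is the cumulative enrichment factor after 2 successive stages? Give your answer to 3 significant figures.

The single-stage factor is √(M_heavy/M_light), so 2 stages give [√(3.02/2.02)]^2 = (3.02/2.02)^(2/2).
= 1.49505^1 = 1.50.

1.50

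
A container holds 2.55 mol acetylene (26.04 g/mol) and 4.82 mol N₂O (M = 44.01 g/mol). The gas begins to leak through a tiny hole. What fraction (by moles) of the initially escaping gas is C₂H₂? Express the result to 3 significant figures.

0.408

The effusion rate of species i is ∝ p_i/√M_i ∝ n_i/√M_i.
Mole fraction of C₂H₂ in the effusate = (n_C₂H₂/√M_C₂H₂) / (n_C₂H₂/√M_C₂H₂ + n_N₂O/√M_N₂O)
= (2.55/√26.04) / (2.55/√26.04 + 4.82/√44.01) = 0.4997/(0.4997 + 0.7266) = 0.408.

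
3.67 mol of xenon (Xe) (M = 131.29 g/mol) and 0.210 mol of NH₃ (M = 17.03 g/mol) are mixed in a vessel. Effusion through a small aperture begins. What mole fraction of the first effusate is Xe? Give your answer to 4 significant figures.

0.8629

Effusion rate of each component ∝ n_i/√M_i (partial pressure × 1/√M).
So x_Xe in the escaping gas = (n_Xe/√M_Xe) / Σ(n_i/√M_i)
= (3.67/√131.29) / (3.67/√131.29 + 0.210/√17.03) = 0.3203/(0.3203 + 0.05089) = 0.8629.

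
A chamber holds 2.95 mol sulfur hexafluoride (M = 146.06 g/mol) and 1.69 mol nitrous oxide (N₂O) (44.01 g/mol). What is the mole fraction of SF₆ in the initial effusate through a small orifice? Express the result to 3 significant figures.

Each component's effusion rate ∝ (its partial pressure)·(1/√M) ∝ n_i/√M_i.
x_SF₆(eff) = (n_SF₆/√M_SF₆) / (n_SF₆/√M_SF₆ + n_N₂O/√M_N₂O)
= (2.95/√146.06) / (2.95/√146.06 + 1.69/√44.01) = 0.2441/(0.2441 + 0.2547) = 0.489.

0.489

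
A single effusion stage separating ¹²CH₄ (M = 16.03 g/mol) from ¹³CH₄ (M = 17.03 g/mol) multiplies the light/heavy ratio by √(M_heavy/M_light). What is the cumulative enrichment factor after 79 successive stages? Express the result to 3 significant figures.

The single-stage factor is √(M_heavy/M_light), so 79 stages give [√(17.03/16.03)]^79 = (17.03/16.03)^(79/2).
= 1.06238^(79/2) = 10.9.

10.9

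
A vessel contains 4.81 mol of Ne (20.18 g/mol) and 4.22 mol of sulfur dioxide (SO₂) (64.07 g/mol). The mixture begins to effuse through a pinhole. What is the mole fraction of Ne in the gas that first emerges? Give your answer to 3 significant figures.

0.670

The effusion rate of species i is ∝ p_i/√M_i ∝ n_i/√M_i.
x_Ne(eff) = (n_Ne/√M_Ne) / (n_Ne/√M_Ne + n_SO₂/√M_SO₂)
= (4.81/√20.18) / (4.81/√20.18 + 4.22/√64.07) = 1.071/(1.071 + 0.5272) = 0.670.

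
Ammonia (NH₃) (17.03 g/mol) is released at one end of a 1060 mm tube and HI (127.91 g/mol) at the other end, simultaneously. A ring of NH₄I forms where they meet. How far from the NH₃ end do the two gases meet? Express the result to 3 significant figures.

777 mm

Distances travelled in equal time are proportional to diffusion rates, so d_NH₃/d_HI = √(M_HI/M_NH₃) = √(127.91/17.03) = 2.741.
With d_NH₃ + d_HI = 1060 mm, d_HI = 1060/(1 + 2.741) = 283.4 mm.
d_NH₃ = 1060 − 283.4 = 777 mm.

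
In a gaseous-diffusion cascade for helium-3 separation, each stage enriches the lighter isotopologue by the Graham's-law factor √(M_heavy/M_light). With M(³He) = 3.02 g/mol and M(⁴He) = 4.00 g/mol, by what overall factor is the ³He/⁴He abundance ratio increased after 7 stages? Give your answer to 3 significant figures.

After 7 stages the ratio has grown by (√(4.00/3.02))^7 = (4.00/3.02)^(7/2).
= 1.32450^(7/2) = 2.67.

2.67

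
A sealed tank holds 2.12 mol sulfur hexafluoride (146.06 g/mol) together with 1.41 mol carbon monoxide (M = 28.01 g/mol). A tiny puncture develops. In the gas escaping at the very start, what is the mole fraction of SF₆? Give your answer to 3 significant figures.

Each component's effusion rate ∝ (its partial pressure)·(1/√M) ∝ n_i/√M_i.
So x_SF₆ in the escaping gas = (n_SF₆/√M_SF₆) / Σ(n_i/√M_i)
= (2.12/√146.06) / (2.12/√146.06 + 1.41/√28.01) = 0.1754/(0.1754 + 0.2664) = 0.397.

0.397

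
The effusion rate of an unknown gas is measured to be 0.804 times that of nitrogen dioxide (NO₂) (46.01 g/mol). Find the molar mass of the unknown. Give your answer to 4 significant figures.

71.18 g/mol

Graham's law gives rate_X/rate_NO₂ = √(M_NO₂/M_X).
0.804 = √(46.01/M_X)
M_X = 46.01 / 0.804² = 46.01 / 0.6464 = 71.18 g/mol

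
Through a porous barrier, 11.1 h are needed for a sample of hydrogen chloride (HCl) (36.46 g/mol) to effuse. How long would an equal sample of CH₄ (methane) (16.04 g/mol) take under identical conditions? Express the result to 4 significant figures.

7.362 h

Since effusion rate ∝ 1/√M, t_CH₄/t_HCl = √(M_CH₄/M_HCl) = √(16.04/36.46) = √0.4399 = 0.6633.
So the time for CH₄ is 11.1 × 0.6633 = 7.362 h.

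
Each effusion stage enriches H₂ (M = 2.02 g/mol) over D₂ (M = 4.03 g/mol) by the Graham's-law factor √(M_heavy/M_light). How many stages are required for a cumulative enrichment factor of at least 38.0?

11

With α = √(4.03/2.02) per stage, ln α = ½ ln(1.99505) = 0.3453.
Need α^N ≥ 38.0 ⇒ N ≥ ln(38.0) / ln α = 3.638 / 0.3453 = 10.53.
So at least 11 stages are needed.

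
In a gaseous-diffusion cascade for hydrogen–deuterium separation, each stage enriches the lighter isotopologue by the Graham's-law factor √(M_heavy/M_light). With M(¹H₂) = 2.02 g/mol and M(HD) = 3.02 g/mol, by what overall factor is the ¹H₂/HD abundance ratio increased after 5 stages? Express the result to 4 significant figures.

The single-stage factor is √(M_heavy/M_light), so 5 stages give [√(3.02/2.02)]^5 = (3.02/2.02)^(5/2).
= 1.49505^(5/2) = 2.733.

2.733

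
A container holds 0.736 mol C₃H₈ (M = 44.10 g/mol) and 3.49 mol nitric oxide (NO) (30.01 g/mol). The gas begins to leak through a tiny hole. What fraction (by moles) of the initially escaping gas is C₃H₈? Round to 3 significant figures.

0.148

The effusion rate of species i is ∝ p_i/√M_i ∝ n_i/√M_i.
Mole fraction of C₃H₈ in the effusate = (n_C₃H₈/√M_C₃H₈) / (n_C₃H₈/√M_C₃H₈ + n_NO/√M_NO)
= (0.736/√44.10) / (0.736/√44.10 + 3.49/√30.01) = 0.1108/(0.1108 + 0.6371) = 0.148.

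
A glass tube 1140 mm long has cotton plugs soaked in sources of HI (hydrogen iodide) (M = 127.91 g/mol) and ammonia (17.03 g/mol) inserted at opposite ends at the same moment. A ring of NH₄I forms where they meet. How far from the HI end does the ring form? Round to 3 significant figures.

305 mm

Distances travelled in equal time are proportional to diffusion rates, so d_HI/d_NH₃ = √(M_NH₃/M_HI) = √(17.03/127.91) = 0.3649.
With d_HI + d_NH₃ = 1140 mm, d_NH₃ = 1140/(1 + 0.3649) = 835.2 mm.
d_HI = 1140 − 835.2 = 305 mm.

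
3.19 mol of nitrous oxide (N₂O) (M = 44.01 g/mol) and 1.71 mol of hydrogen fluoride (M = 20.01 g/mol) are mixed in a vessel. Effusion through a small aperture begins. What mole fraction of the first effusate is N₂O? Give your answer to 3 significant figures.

0.557

The effusion rate of species i is ∝ p_i/√M_i ∝ n_i/√M_i.
Mole fraction of N₂O in the effusate = (n_N₂O/√M_N₂O) / (n_N₂O/√M_N₂O + n_HF/√M_HF)
= (3.19/√44.01) / (3.19/√44.01 + 1.71/√20.01) = 0.4809/(0.4809 + 0.3823) = 0.557.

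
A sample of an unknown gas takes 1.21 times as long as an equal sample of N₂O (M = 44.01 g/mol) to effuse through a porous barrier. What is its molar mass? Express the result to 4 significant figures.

64.44 g/mol

From Graham's law, t_X/t_N₂O = √(M_X/M_N₂O).
1.21 = √(M_X/44.01)
M_X = 44.01 × 1.21² = 44.01 × 1.464 = 64.44 g/mol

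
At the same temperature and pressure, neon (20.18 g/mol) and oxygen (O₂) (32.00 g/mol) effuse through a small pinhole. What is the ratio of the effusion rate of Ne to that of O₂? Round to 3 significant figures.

Graham's law gives rate_Ne/rate_O₂ = √(M_O₂/M_Ne) = √(32.00/20.18) = √1.586 = 1.26.

1.26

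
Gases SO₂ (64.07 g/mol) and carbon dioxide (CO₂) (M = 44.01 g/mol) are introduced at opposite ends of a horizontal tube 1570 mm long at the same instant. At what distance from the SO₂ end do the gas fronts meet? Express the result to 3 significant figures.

Distances travelled in equal time are proportional to diffusion rates, so d_SO₂/d_CO₂ = √(M_CO₂/M_SO₂) = √(44.01/64.07) = 0.8288.
With d_SO₂ + d_CO₂ = 1570 mm, d_CO₂ = 1570/(1 + 0.8288) = 858.5 mm.
d_SO₂ = 1570 − 858.5 = 712 mm.

712 mm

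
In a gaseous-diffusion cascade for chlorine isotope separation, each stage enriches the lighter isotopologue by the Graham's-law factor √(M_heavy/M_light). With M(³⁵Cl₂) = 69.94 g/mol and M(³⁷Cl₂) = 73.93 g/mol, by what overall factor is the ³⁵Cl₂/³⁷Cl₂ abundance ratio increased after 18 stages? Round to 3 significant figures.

1.65

After 18 stages the ratio has grown by (√(73.93/69.94))^18 = (73.93/69.94)^(18/2).
= 1.05705^9 = 1.65.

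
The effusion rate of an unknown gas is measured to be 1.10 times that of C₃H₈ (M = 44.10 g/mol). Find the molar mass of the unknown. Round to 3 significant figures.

Using Graham's law: rate_X/rate_C₃H₈ = √(M_C₃H₈/M_X).
1.10 = √(44.10/M_X)
M_X = 44.10 / 1.10² = 44.10 / 1.210 = 36.4 g/mol

36.4 g/mol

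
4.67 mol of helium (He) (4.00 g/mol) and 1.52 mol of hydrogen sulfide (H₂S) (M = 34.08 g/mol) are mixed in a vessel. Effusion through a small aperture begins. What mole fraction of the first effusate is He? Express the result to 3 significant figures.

Rate_i ∝ x_i/√M_i (Graham's law weighted by mole fraction), so the effusate composition follows n_i/√M_i.
x_He(eff) = (n_He/√M_He) / (n_He/√M_He + n_H₂S/√M_H₂S)
= (4.67/√4.00) / (4.67/√4.00 + 1.52/√34.08) = 2.335/(2.335 + 0.2604) = 0.900.

0.900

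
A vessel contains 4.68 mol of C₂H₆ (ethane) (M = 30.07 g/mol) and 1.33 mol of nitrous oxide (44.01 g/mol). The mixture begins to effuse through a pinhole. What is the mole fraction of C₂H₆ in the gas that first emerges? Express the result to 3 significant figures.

Effusion rate of each component ∝ n_i/√M_i (partial pressure × 1/√M).
Mole fraction of C₂H₆ in the effusate = (n_C₂H₆/√M_C₂H₆) / (n_C₂H₆/√M_C₂H₆ + n_N₂O/√M_N₂O)
= (4.68/√30.07) / (4.68/√30.07 + 1.33/√44.01) = 0.8535/(0.8535 + 0.2005) = 0.810.

0.810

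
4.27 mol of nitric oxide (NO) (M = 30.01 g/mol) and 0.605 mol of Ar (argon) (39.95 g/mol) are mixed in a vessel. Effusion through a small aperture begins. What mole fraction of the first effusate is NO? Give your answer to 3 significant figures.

0.891

The effusion rate of species i is ∝ p_i/√M_i ∝ n_i/√M_i.
So x_NO in the escaping gas = (n_NO/√M_NO) / Σ(n_i/√M_i)
= (4.27/√30.01) / (4.27/√30.01 + 0.605/√39.95) = 0.7795/(0.7795 + 0.09572) = 0.891.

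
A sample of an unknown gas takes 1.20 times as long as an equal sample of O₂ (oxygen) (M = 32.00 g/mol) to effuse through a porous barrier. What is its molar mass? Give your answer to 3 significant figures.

46.1 g/mol

Graham's law gives t_X/t_O₂ = √(M_X/M_O₂).
1.20 = √(M_X/32.00)
M_X = 32.00 × 1.20² = 32.00 × 1.440 = 46.1 g/mol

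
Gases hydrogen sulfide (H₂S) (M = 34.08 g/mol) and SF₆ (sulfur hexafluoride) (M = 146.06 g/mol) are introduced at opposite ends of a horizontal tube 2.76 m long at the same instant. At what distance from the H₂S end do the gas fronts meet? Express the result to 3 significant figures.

In equal time, each gas travels a distance ∝ its rate ∝ 1/√M, so d_H₂S/d_SF₆ = √(M_SF₆/M_H₂S) = √(146.06/34.08) = 2.070.
With d_H₂S + d_SF₆ = 2.76 m, d_SF₆ = 2.76/(1 + 2.070) = 0.8990 m.
d_H₂S = 2.76 − 0.8990 = 1.86 m.

1.86 m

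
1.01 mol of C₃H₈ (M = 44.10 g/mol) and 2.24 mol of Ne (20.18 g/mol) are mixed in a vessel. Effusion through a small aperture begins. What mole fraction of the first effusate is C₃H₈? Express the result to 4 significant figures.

0.2337

Rate_i ∝ x_i/√M_i (Graham's law weighted by mole fraction), so the effusate composition follows n_i/√M_i.
x_C₃H₈(eff) = (n_C₃H₈/√M_C₃H₈) / (n_C₃H₈/√M_C₃H₈ + n_Ne/√M_Ne)
= (1.01/√44.10) / (1.01/√44.10 + 2.24/√20.18) = 0.1521/(0.1521 + 0.4986) = 0.2337.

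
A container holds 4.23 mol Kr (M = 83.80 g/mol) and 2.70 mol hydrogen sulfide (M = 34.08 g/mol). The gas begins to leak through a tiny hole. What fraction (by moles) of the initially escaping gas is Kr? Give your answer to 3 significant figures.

Each component's effusion rate ∝ (its partial pressure)·(1/√M) ∝ n_i/√M_i.
Mole fraction of Kr in the effusate = (n_Kr/√M_Kr) / (n_Kr/√M_Kr + n_H₂S/√M_H₂S)
= (4.23/√83.80) / (4.23/√83.80 + 2.70/√34.08) = 0.4621/(0.4621 + 0.4625) = 0.500.

0.500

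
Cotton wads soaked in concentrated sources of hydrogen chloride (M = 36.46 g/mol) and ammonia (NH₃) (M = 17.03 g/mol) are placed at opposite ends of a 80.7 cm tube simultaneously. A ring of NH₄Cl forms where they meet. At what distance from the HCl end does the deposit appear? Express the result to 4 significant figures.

32.76 cm

The fronts meet when d_HCl + d_NH₃ = L with d_HCl/d_NH₃ = √(M_NH₃/M_HCl) (Graham's law). Here √(M_NH₃/M_HCl) = √(17.03/36.46) = 0.6834.
With d_HCl + d_NH₃ = 80.7 cm, d_NH₃ = 80.7/(1 + 0.6834) = 47.94 cm.
d_HCl = 80.7 − 47.94 = 32.76 cm.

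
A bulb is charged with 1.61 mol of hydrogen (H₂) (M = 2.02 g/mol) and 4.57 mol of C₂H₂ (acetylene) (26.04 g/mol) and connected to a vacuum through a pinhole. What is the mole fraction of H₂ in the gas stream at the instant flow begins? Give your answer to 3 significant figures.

0.558

Effusion rate of each component ∝ n_i/√M_i (partial pressure × 1/√M).
So x_H₂ in the escaping gas = (n_H₂/√M_H₂) / Σ(n_i/√M_i)
= (1.61/√2.02) / (1.61/√2.02 + 4.57/√26.04) = 1.133/(1.133 + 0.8956) = 0.558.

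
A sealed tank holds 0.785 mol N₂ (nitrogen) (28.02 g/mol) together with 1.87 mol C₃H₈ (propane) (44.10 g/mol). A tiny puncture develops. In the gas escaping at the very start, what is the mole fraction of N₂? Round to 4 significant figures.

0.3450

Rate_i ∝ x_i/√M_i (Graham's law weighted by mole fraction), so the effusate composition follows n_i/√M_i.
So x_N₂ in the escaping gas = (n_N₂/√M_N₂) / Σ(n_i/√M_i)
= (0.785/√28.02) / (0.785/√28.02 + 1.87/√44.10) = 0.1483/(0.1483 + 0.2816) = 0.3450.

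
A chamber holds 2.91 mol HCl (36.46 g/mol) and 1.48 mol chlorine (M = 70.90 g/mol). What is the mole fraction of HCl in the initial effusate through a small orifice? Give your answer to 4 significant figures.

Effusion rate of each component ∝ n_i/√M_i (partial pressure × 1/√M).
So x_HCl in the escaping gas = (n_HCl/√M_HCl) / Σ(n_i/√M_i)
= (2.91/√36.46) / (2.91/√36.46 + 1.48/√70.90) = 0.4819/(0.4819 + 0.1758) = 0.7328.

0.7328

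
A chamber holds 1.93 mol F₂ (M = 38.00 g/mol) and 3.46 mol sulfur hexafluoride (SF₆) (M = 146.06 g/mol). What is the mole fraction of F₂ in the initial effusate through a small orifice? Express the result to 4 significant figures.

0.5224

The effusion rate of species i is ∝ p_i/√M_i ∝ n_i/√M_i.
Mole fraction of F₂ in the effusate = (n_F₂/√M_F₂) / (n_F₂/√M_F₂ + n_SF₆/√M_SF₆)
= (1.93/√38.00) / (1.93/√38.00 + 3.46/√146.06) = 0.3131/(0.3131 + 0.2863) = 0.5224.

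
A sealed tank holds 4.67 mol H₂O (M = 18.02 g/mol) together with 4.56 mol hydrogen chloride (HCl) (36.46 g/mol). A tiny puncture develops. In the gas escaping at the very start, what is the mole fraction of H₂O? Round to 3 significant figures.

Each component's effusion rate ∝ (its partial pressure)·(1/√M) ∝ n_i/√M_i.
So x_H₂O in the escaping gas = (n_H₂O/√M_H₂O) / Σ(n_i/√M_i)
= (4.67/√18.02) / (4.67/√18.02 + 4.56/√36.46) = 1.100/(1.100 + 0.7552) = 0.593.

0.593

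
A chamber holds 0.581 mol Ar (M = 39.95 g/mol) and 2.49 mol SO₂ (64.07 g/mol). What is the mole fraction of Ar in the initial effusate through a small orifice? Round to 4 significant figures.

0.2281

The effusion rate of species i is ∝ p_i/√M_i ∝ n_i/√M_i.
Mole fraction of Ar in the effusate = (n_Ar/√M_Ar) / (n_Ar/√M_Ar + n_SO₂/√M_SO₂)
= (0.581/√39.95) / (0.581/√39.95 + 2.49/√64.07) = 0.09192/(0.09192 + 0.3111) = 0.2281.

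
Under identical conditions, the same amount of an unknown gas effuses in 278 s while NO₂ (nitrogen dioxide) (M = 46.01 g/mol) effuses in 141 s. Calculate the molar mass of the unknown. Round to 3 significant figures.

179 g/mol

From Graham's law, t_X/t_NO₂ = √(M_X/M_NO₂).
278/141 = 1.972 = √(M_X/46.01)
M_X = 46.01 × 1.972² = 46.01 × 3.887 = 179 g/mol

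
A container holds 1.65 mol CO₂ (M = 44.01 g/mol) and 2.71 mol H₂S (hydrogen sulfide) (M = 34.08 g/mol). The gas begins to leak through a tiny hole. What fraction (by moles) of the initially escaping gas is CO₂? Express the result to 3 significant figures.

0.349

Each component's effusion rate ∝ (its partial pressure)·(1/√M) ∝ n_i/√M_i.
So x_CO₂ in the escaping gas = (n_CO₂/√M_CO₂) / Σ(n_i/√M_i)
= (1.65/√44.01) / (1.65/√44.01 + 2.71/√34.08) = 0.2487/(0.2487 + 0.4642) = 0.349.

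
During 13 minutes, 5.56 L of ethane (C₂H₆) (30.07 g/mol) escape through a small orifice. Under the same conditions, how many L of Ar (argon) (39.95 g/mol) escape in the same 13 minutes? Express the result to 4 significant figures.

Using Graham's law: rate_Ar/rate_C₂H₆ = √(M_C₂H₆/M_Ar) = √(30.07/39.95) = √0.7527 = 0.8676.
So the volume for Ar is 5.56 × 0.8676 = 4.824 L.

4.824 L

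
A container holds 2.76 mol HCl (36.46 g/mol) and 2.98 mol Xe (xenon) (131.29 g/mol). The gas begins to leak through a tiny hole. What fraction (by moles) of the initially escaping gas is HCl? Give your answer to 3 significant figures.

0.637

Rate_i ∝ x_i/√M_i (Graham's law weighted by mole fraction), so the effusate composition follows n_i/√M_i.
So x_HCl in the escaping gas = (n_HCl/√M_HCl) / Σ(n_i/√M_i)
= (2.76/√36.46) / (2.76/√36.46 + 2.98/√131.29) = 0.4571/(0.4571 + 0.2601) = 0.637.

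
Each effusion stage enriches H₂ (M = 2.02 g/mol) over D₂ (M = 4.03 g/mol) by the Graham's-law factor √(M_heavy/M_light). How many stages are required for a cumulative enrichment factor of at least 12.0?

8

With α = √(4.03/2.02) per stage, ln α = ½ ln(1.99505) = 0.3453.
Need α^N ≥ 12.0 ⇒ N ≥ ln(12.0) / ln α = 2.485 / 0.3453 = 7.20.
Minimum whole number of stages: N = 8.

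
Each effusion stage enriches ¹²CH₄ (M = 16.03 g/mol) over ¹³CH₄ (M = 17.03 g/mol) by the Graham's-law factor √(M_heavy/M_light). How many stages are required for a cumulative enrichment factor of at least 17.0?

With α = √(17.03/16.03) per stage, ln α = ½ ln(1.06238) = 0.03026.
Need α^N ≥ 17.0 ⇒ N ≥ ln(17.0) / ln α = 2.833 / 0.03026 = 93.64.
Minimum whole number of stages: N = 94.

94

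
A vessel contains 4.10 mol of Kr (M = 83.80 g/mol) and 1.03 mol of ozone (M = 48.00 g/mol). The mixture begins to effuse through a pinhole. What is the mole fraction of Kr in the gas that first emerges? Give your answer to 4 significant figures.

0.7508

Effusion rate of each component ∝ n_i/√M_i (partial pressure × 1/√M).
x_Kr(eff) = (n_Kr/√M_Kr) / (n_Kr/√M_Kr + n_O₃/√M_O₃)
= (4.10/√83.80) / (4.10/√83.80 + 1.03/√48.00) = 0.4479/(0.4479 + 0.1487) = 0.7508.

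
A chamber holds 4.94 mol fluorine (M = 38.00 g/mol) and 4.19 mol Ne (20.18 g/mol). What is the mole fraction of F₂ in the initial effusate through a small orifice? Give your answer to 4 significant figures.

0.4621

Rate_i ∝ x_i/√M_i (Graham's law weighted by mole fraction), so the effusate composition follows n_i/√M_i.
So x_F₂ in the escaping gas = (n_F₂/√M_F₂) / Σ(n_i/√M_i)
= (4.94/√38.00) / (4.94/√38.00 + 4.19/√20.18) = 0.8014/(0.8014 + 0.9327) = 0.4621.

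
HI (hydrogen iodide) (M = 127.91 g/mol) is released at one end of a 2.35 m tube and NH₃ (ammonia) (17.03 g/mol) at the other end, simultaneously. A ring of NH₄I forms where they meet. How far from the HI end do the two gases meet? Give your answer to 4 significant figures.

In equal time, each gas travels a distance ∝ its rate ∝ 1/√M, so d_HI/d_NH₃ = √(M_NH₃/M_HI) = √(17.03/127.91) = 0.3649.
With d_HI + d_NH₃ = 2.35 m, d_NH₃ = 2.35/(1 + 0.3649) = 1.722 m.
d_HI = 2.35 − 1.722 = 0.6282 m.

0.6282 m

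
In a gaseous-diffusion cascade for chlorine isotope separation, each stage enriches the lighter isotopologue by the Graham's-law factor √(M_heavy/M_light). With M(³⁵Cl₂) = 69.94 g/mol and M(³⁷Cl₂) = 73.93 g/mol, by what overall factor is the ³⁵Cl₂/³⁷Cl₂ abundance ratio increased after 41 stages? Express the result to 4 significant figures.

3.119

Each stage multiplies the ratio by α = √(73.93/69.94), so after 41 stages the overall factor is α^41 = (73.93/69.94)^(41/2).
= 1.05705^(41/2) = 3.119.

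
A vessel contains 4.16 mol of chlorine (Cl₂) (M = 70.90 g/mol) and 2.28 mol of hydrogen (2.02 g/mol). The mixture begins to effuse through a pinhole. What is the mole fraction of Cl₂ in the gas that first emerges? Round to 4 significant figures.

0.2355

Each component's effusion rate ∝ (its partial pressure)·(1/√M) ∝ n_i/√M_i.
Mole fraction of Cl₂ in the effusate = (n_Cl₂/√M_Cl₂) / (n_Cl₂/√M_Cl₂ + n_H₂/√M_H₂)
= (4.16/√70.90) / (4.16/√70.90 + 2.28/√2.02) = 0.4940/(0.4940 + 1.604) = 0.2355.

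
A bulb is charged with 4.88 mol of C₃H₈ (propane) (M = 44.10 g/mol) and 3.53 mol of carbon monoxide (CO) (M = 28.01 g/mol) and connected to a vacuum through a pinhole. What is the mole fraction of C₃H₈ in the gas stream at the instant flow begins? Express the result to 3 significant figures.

The effusion rate of species i is ∝ p_i/√M_i ∝ n_i/√M_i.
x_C₃H₈(eff) = (n_C₃H₈/√M_C₃H₈) / (n_C₃H₈/√M_C₃H₈ + n_CO/√M_CO)
= (4.88/√44.10) / (4.88/√44.10 + 3.53/√28.01) = 0.7349/(0.7349 + 0.6670) = 0.524.

0.524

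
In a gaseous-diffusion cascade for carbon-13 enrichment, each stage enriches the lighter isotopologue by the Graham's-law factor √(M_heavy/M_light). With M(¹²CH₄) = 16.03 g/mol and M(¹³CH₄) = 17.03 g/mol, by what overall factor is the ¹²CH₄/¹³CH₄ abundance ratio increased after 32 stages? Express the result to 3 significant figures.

2.63

The single-stage factor is √(M_heavy/M_light), so 32 stages give [√(17.03/16.03)]^32 = (17.03/16.03)^(32/2).
= 1.06238^16 = 2.63.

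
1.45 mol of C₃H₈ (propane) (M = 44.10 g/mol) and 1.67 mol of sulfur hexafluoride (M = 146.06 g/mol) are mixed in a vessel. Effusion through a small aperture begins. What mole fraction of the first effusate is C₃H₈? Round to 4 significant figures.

0.6124

Effusion rate of each component ∝ n_i/√M_i (partial pressure × 1/√M).
So x_C₃H₈ in the escaping gas = (n_C₃H₈/√M_C₃H₈) / Σ(n_i/√M_i)
= (1.45/√44.10) / (1.45/√44.10 + 1.67/√146.06) = 0.2183/(0.2183 + 0.1382) = 0.6124.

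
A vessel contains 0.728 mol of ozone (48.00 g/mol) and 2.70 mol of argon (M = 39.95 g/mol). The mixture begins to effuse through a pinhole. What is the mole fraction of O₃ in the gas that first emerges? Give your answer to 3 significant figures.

Effusion rate of each component ∝ n_i/√M_i (partial pressure × 1/√M).
x_O₃(eff) = (n_O₃/√M_O₃) / (n_O₃/√M_O₃ + n_Ar/√M_Ar)
= (0.728/√48.00) / (0.728/√48.00 + 2.70/√39.95) = 0.1051/(0.1051 + 0.4272) = 0.197.

0.197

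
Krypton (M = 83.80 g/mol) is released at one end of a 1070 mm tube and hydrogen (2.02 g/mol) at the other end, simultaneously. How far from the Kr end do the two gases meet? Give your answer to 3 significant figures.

In equal time, each gas travels a distance ∝ its rate ∝ 1/√M, so d_Kr/d_H₂ = √(M_H₂/M_Kr) = √(2.02/83.80) = 0.1553.
With d_Kr + d_H₂ = 1070 mm, d_H₂ = 1070/(1 + 0.1553) = 926.2 mm.
d_Kr = 1070 − 926.2 = 144 mm.

144 mm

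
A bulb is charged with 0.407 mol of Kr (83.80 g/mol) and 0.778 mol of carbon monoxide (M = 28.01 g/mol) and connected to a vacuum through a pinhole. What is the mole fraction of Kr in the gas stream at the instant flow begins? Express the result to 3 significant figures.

0.232

Each component's effusion rate ∝ (its partial pressure)·(1/√M) ∝ n_i/√M_i.
Mole fraction of Kr in the effusate = (n_Kr/√M_Kr) / (n_Kr/√M_Kr + n_CO/√M_CO)
= (0.407/√83.80) / (0.407/√83.80 + 0.778/√28.01) = 0.04446/(0.04446 + 0.1470) = 0.232.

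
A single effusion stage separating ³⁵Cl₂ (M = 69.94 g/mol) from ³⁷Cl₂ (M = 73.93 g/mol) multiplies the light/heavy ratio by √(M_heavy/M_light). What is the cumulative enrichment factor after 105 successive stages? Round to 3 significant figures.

Each stage multiplies the ratio by α = √(73.93/69.94), so after 105 stages the overall factor is α^105 = (73.93/69.94)^(105/2).
= 1.05705^(105/2) = 18.4.

18.4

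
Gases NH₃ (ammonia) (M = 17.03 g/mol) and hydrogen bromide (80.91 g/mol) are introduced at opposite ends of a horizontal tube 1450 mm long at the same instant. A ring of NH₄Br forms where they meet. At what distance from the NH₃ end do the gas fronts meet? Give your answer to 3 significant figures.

994 mm

Graham's law gives d_NH₃/d_HBr = rate_NH₃/rate_HBr = √(M_HBr/M_NH₃) = √(80.91/17.03) = 2.180.
With d_NH₃ + d_HBr = 1450 mm, d_HBr = 1450/(1 + 2.180) = 456.0 mm.
d_NH₃ = 1450 − 456.0 = 994 mm.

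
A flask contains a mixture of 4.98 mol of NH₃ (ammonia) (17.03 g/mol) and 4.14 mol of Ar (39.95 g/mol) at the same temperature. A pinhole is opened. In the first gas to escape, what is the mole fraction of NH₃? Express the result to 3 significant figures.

Each component's effusion rate ∝ (its partial pressure)·(1/√M) ∝ n_i/√M_i.
So x_NH₃ in the escaping gas = (n_NH₃/√M_NH₃) / Σ(n_i/√M_i)
= (4.98/√17.03) / (4.98/√17.03 + 4.14/√39.95) = 1.207/(1.207 + 0.6550) = 0.648.

0.648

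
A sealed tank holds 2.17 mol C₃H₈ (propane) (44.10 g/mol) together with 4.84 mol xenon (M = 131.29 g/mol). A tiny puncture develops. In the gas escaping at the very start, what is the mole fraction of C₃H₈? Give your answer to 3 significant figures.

The effusion rate of species i is ∝ p_i/√M_i ∝ n_i/√M_i.
Mole fraction of C₃H₈ in the effusate = (n_C₃H₈/√M_C₃H₈) / (n_C₃H₈/√M_C₃H₈ + n_Xe/√M_Xe)
= (2.17/√44.10) / (2.17/√44.10 + 4.84/√131.29) = 0.3268/(0.3268 + 0.4224) = 0.436.

0.436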